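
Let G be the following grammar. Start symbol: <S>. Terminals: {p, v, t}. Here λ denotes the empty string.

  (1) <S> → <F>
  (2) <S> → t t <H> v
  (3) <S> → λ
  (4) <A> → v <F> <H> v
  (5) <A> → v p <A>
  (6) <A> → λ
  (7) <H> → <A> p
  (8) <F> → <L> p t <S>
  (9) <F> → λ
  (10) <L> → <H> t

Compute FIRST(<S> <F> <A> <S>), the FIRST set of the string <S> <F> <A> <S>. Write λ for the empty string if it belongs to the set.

FIRST(<A>): from <A>→v <F> <H> v we get {v}; from <A>→v p <A> we get {v}; from <A>→λ we get {λ}. So FIRST(<A>) = {λ, v}.
FIRST(<H>): from <H>→<A> p we get {p, v}. So FIRST(<H>) = {p, v}.
FIRST(<L>): from <L>→<H> t we get {p, v}. So FIRST(<L>) = {p, v}.
FIRST(<F>): from <F>→<L> p t <S> we get {p, v}; from <F>→λ we get {λ}. So FIRST(<F>) = {λ, p, v}.
FIRST(<S>): from <S>→<F> we get {λ, p, v}; from <S>→t t <H> v we get {t}; from <S>→λ we get {λ}. So FIRST(<S>) = {λ, p, t, v}.
FIRST(<S> <F> <A> <S>): take FIRST of each symbol in turn, carrying on past any symbol whose FIRST contains λ; result {λ, p, t, v}.

{λ, p, t, v}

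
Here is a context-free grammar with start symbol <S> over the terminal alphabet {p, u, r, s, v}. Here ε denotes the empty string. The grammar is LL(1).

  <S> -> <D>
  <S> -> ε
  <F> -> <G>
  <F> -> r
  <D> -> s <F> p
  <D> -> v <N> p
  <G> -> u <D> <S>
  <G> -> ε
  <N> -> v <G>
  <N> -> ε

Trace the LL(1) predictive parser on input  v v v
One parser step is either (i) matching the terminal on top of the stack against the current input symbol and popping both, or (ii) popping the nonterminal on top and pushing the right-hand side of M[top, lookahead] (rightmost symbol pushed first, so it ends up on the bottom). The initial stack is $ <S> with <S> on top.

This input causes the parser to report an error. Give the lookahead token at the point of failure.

v

step 1: stack=$ <S>  input=v v v $  — expand <S> -> <D>
step 2: stack=$ <D>  input=v v v $  — expand <D> -> v <N> p
step 3: stack=$ p <N> v  input=v v v $  — match v
step 4: stack=$ p <N>  input=v v $  — expand <N> -> v <G>
step 5: stack=$ p <G> v  input=v v $  — match v
step 6: stack=$ p <G>  input=v $  — error: M[<G>, v] is empty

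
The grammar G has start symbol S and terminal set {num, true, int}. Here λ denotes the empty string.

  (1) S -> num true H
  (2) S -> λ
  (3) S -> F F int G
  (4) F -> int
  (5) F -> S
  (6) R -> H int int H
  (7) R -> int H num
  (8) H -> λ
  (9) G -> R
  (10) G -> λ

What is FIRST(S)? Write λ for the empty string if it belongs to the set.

{λ, int, num}

FIRST(H) = {λ}
FIRST(R) = {int}  (via H int int H)
FIRST(G) = {λ, int}  (via R)
FIRST(S) = {λ, int, num}  (via F F int G)
FIRST(F) = {λ, int, num}  (via S)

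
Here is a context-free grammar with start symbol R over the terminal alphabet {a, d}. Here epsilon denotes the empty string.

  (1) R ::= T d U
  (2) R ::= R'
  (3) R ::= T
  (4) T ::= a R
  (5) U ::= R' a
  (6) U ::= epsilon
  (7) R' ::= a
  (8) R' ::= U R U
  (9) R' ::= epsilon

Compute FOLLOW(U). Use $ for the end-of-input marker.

FIRST(T) = {a}
FIRST(R) = {epsilon, a}  (via T d U, R', T)
FIRST(U) = {epsilon, a}  (via R' a)
FIRST(R') = {epsilon, a}  (via U R U)
FOLLOW(R) includes $ since R is the start symbol.
FOLLOW(R): in T::=a R, the suffix after R is empty, so FOLLOW(R) ⊇ FOLLOW(T) = {$, a, d}; in R'::=U R U, R is followed by U with FIRST {epsilon, a}; in R'::=U R U, the suffix after R is nullable, so FOLLOW(R) ⊇ FOLLOW(R') = {$, a, d}. Thus FOLLOW(R) = {$, a, d}.
FOLLOW(T): in R::=T d U, T is followed by d U with FIRST {d}; in R::=T, the suffix after T is empty, so FOLLOW(T) ⊇ FOLLOW(R) = {$, a, d}. Thus FOLLOW(T) = {$, a, d}.
FOLLOW(R'): in R::=R', the suffix after R' is empty, so FOLLOW(R') ⊇ FOLLOW(R) = {$, a, d}; in U::=R' a, R' is followed by a with FIRST {a}. Thus FOLLOW(R') = {$, a, d}.
FOLLOW(U): in R::=T d U, the suffix after U is empty, so FOLLOW(U) ⊇ FOLLOW(R) = {$, a, d}; in R'::=U R U (occurrence 1), U is followed by R U with FIRST {epsilon, a}; in R'::=U R U (occurrence 1), the suffix after U is nullable, so FOLLOW(U) ⊇ FOLLOW(R') = {$, a, d}; in R'::=U R U (occurrence 2), the suffix after U is empty, so FOLLOW(U) ⊇ FOLLOW(R') = {$, a, d}. Thus FOLLOW(U) = {$, a, d}.

{$, a, d}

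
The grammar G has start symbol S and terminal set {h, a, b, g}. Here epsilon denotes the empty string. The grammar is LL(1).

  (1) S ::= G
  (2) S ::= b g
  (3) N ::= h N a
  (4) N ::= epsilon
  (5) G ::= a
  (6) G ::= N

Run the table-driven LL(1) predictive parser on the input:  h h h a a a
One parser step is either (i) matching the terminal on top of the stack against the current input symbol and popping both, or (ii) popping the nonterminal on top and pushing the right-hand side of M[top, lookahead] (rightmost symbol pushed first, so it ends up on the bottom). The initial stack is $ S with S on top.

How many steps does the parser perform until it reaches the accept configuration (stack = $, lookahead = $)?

step 1: stack=$ S  input=h h h a a a $  — expand S ::= G
step 2: stack=$ G  input=h h h a a a $  — expand G ::= N
step 3: stack=$ N  input=h h h a a a $  — expand N ::= h N a
step 4: stack=$ a N h  input=h h h a a a $  — match h
step 5: stack=$ a N  input=h h a a a $  — expand N ::= h N a
step 6: stack=$ a a N h  input=h h a a a $  — match h
step 7: stack=$ a a N  input=h a a a $  — expand N ::= h N a
step 8: stack=$ a a a N h  input=h a a a $  — match h
step 9: stack=$ a a a N  input=a a a $  — expand N ::= epsilon
step 10: stack=$ a a a  input=a a a $  — match a
step 11: stack=$ a a  input=a a $  — match a
step 12: stack=$ a  input=a $  — match a
Accept reached after 12 steps.

12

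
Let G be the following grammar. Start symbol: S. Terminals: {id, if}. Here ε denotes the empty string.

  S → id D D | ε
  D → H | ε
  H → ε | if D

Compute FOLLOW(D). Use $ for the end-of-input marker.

{$, if}

FIRST(S): from S→id D D we get {id}; from S→ε we get {ε}. So FIRST(S) = {ε, id}.
FIRST(H): from H→ε we get {ε}; from H→if D we get {if}. So FIRST(H) = {ε, if}.
FIRST(D): from D→H we get {ε, if}; from D→ε we get {ε}. So FIRST(D) = {ε, if}.
FOLLOW(S) includes $ since S is the start symbol.
FOLLOW(S): S appears on no right-hand side. Thus FOLLOW(S) = {$}.
FOLLOW(D): in S→id D D (occurrence 1), D is followed by D with FIRST {ε, if}; in S→id D D (occurrence 1), the suffix after D is nullable, so FOLLOW(D) ⊇ FOLLOW(S) = {$}; in S→id D D (occurrence 2), the suffix after D is empty, so FOLLOW(D) ⊇ FOLLOW(S) = {$}; in H→if D, the suffix after D is empty, so FOLLOW(D) ⊇ FOLLOW(H) = {$, if}. Thus FOLLOW(D) = {$, if}.
FOLLOW(H): in D→H, the suffix after H is empty, so FOLLOW(H) ⊇ FOLLOW(D) = {$, if}. Thus FOLLOW(H) = {$, if}.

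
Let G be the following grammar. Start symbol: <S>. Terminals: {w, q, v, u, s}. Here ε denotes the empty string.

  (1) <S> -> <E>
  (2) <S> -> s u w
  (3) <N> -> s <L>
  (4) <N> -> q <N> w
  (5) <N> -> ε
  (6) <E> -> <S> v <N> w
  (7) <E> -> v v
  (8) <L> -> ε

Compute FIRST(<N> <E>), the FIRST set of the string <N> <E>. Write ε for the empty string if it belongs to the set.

FIRST(<N>) = {ε, q, s}
FIRST(<L>) = {ε}
FIRST(<S>) = {s, v}  (via <E>)
FIRST(<E>) = {s, v}  (via <S> v <N> w)
FIRST(<N> <E>): take FIRST of each symbol in turn, carrying on past any symbol whose FIRST contains ε; result {q, s, v}.

{q, s, v}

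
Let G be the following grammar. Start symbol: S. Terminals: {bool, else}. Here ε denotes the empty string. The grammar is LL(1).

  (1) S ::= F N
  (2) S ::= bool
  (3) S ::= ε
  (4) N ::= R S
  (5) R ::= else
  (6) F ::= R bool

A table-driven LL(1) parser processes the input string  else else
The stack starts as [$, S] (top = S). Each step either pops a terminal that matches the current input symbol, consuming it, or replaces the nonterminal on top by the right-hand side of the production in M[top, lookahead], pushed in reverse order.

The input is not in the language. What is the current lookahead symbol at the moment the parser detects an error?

step 1: stack=$ S  input=else else $  — expand S ::= F N
step 2: stack=$ N F  input=else else $  — expand F ::= R bool
step 3: stack=$ N bool R  input=else else $  — expand R ::= else
step 4: stack=$ N bool else  input=else else $  — match else
step 5: stack=$ N bool  input=else $  — error: top is terminal bool but lookahead is else

else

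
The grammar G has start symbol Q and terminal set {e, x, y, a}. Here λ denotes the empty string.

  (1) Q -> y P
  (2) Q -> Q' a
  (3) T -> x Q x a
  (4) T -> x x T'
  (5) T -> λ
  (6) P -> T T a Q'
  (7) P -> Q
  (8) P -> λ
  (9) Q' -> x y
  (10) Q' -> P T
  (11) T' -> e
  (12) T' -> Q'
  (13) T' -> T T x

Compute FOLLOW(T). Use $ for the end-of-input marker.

{$, a, x}

FIRST(T) = {λ, x}
FIRST(Q) = {a, x, y}  (via Q' a)
FIRST(P) = {λ, a, x, y}  (via T T a Q', Q)
FIRST(Q') = {λ, a, x, y}  (via P T)
FIRST(T') = {λ, a, e, x, y}  (via Q', T T x)
FOLLOW(Q) includes $ since Q is the start symbol.
FOLLOW(Q): in T->x Q x a, Q is followed by x a with FIRST {x}; in P->Q, the suffix after Q is empty, so FOLLOW(Q) ⊇ FOLLOW(P) = {$, a, x}. Thus FOLLOW(Q) = {$, a, x}.
FOLLOW(T): in P->T T a Q' (occurrence 1), T is followed by T a Q' with FIRST {a, x}; in P->T T a Q' (occurrence 2), T is followed by a Q' with FIRST {a}; in Q'->P T, the suffix after T is empty, so FOLLOW(T) ⊇ FOLLOW(Q') = {$, a, x}; in T'->T T x (occurrence 1), T is followed by T x with FIRST {x}; in T'->T T x (occurrence 2), T is followed by x with FIRST {x}. Thus FOLLOW(T) = {$, a, x}.
FOLLOW(T'): in T->x x T', the suffix after T' is empty, so FOLLOW(T') ⊇ FOLLOW(T) = {$, a, x}. Thus FOLLOW(T') = {$, a, x}.
FOLLOW(P): in Q->y P, the suffix after P is empty, so FOLLOW(P) ⊇ FOLLOW(Q) = {$, a, x}; in Q'->P T, P is followed by T with FIRST {λ, x}; in Q'->P T, the suffix after P is nullable, so FOLLOW(P) ⊇ FOLLOW(Q') = {$, a, x}. Thus FOLLOW(P) = {$, a, x}.
FOLLOW(Q'): in Q->Q' a, Q' is followed by a with FIRST {a}; in P->T T a Q', the suffix after Q' is empty, so FOLLOW(Q') ⊇ FOLLOW(P) = {$, a, x}; in T'->Q', the suffix after Q' is empty, so FOLLOW(Q') ⊇ FOLLOW(T') = {$, a, x}. Thus FOLLOW(Q') = {$, a, x}.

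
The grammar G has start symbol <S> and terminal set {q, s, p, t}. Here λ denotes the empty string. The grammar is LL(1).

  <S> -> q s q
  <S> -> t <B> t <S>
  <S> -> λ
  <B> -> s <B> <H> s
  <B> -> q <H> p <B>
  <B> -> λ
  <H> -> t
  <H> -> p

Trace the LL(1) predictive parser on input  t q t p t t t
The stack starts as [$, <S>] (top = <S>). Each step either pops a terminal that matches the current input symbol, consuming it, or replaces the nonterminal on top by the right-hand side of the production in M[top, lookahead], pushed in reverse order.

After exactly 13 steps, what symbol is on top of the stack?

<S>

      Stack                Input            Action
   1  $ <S>                t q t p t t t $  expand <S> -> t <B> t <S>
   2  $ <S> t <B> t        t q t p t t t $  match t
   3  $ <S> t <B>          q t p t t t $    expand <B> -> q <H> p <B>
   4  $ <S> t <B> p <H> q  q t p t t t $    match q
   5  $ <S> t <B> p <H>    t p t t t $      expand <H> -> t
   6  $ <S> t <B> p t      t p t t t $      match t
   7  $ <S> t <B> p        p t t t $        match p
   8  $ <S> t <B>          t t t $          expand <B> -> λ
   9  $ <S> t              t t t $          match t
  10  $ <S>                t t $            expand <S> -> t <B> t <S>
  11  $ <S> t <B> t        t t $            match t
  12  $ <S> t <B>          t $              expand <B> -> λ
  13  $ <S> t              t $              match t
Stack after step 13: $ <S> (top = <S>).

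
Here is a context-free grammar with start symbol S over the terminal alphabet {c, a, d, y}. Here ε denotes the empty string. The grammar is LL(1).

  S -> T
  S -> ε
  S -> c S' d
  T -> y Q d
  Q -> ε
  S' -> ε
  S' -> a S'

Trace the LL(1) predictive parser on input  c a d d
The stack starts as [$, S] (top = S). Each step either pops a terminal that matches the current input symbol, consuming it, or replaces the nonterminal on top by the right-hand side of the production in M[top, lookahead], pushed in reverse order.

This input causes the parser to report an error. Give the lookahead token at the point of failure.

d

     Stack     Input      Action
  1  $ S       c a d d $  expand S -> c S' d
  2  $ d S' c  c a d d $  match c
  3  $ d S'    a d d $    expand S' -> a S'
  4  $ d S' a  a d d $    match a
  5  $ d S'    d d $      expand S' -> ε
  6  $ d       d d $      match d
  7  $         d $        error: stack empty but input remains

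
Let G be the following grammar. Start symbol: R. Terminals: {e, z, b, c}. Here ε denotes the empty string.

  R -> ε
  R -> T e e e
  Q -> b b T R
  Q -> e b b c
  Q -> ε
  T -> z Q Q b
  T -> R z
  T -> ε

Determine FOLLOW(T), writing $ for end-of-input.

{b, e, z}

FIRST(Q): from Q->b b T R we get {b}; from Q->e b b c we get {e}; from Q->ε we get {ε}. So FIRST(Q) = {ε, b, e}.
FIRST(R): from R->ε we get {ε}; from R->T e e e we get {e, z}. So FIRST(R) = {ε, e, z}.
FIRST(T): from T->z Q Q b we get {z}; from T->R z we get {e, z}; from T->ε we get {ε}. So FIRST(T) = {ε, e, z}.
FOLLOW(R) includes $ since R is the start symbol.
FOLLOW(Q): in T->z Q Q b (occurrence 1), Q is followed by Q b with FIRST {b, e}; in T->z Q Q b (occurrence 2), Q is followed by b with FIRST {b}. Thus FOLLOW(Q) = {b, e}.
FOLLOW(R): in Q->b b T R, the suffix after R is empty, so FOLLOW(R) ⊇ FOLLOW(Q) = {b, e}; in T->R z, R is followed by z with FIRST {z}. Thus FOLLOW(R) = {$, b, e, z}.
FOLLOW(T): in R->T e e e, T is followed by e e e with FIRST {e}; in Q->b b T R, T is followed by R with FIRST {ε, e, z}; in Q->b b T R, the suffix after T is nullable, so FOLLOW(T) ⊇ FOLLOW(Q) = {b, e}. Thus FOLLOW(T) = {b, e, z}.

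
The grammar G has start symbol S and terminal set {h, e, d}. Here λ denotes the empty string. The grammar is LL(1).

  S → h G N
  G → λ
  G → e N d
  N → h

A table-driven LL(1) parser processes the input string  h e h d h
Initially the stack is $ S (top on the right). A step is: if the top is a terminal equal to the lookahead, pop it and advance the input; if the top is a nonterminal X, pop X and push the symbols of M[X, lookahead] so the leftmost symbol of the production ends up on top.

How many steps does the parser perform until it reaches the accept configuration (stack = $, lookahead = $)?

9

     Stack      Input        Action
  1  $ S        h e h d h $  expand S → h G N
  2  $ N G h    h e h d h $  match h
  3  $ N G      e h d h $    expand G → e N d
  4  $ N d N e  e h d h $    match e
  5  $ N d N    h d h $      expand N → h
  6  $ N d h    h d h $      match h
  7  $ N d      d h $        match d
  8  $ N        h $          expand N → h
  9  $ h        h $          match h
Accept reached after 9 steps.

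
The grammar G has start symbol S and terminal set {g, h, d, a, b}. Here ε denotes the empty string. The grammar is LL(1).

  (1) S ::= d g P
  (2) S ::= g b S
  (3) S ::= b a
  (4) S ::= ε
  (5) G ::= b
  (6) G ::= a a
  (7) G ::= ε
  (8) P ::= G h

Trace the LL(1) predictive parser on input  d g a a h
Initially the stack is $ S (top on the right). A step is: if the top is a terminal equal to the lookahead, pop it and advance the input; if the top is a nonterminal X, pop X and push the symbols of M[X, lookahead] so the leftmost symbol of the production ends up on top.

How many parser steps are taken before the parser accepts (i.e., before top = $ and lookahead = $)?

8

step 1: stack=$ S  input=d g a a h $  — expand S ::= d g P
step 2: stack=$ P g d  input=d g a a h $  — match d
step 3: stack=$ P g  input=g a a h $  — match g
step 4: stack=$ P  input=a a h $  — expand P ::= G h
step 5: stack=$ h G  input=a a h $  — expand G ::= a a
step 6: stack=$ h a a  input=a a h $  — match a
step 7: stack=$ h a  input=a h $  — match a
step 8: stack=$ h  input=h $  — match h
Accept reached after 8 steps.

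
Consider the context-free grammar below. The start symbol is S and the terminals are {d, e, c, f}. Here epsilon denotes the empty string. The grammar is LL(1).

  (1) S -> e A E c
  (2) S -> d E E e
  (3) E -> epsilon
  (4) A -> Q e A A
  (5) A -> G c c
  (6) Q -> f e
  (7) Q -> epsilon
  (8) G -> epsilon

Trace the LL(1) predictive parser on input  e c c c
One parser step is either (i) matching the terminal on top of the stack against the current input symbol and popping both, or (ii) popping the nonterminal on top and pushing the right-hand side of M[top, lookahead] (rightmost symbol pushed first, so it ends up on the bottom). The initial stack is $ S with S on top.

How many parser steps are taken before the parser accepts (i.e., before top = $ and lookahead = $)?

8

     Stack        Input      Action
  1  $ S          e c c c $  expand S -> e A E c
  2  $ c E A e    e c c c $  match e
  3  $ c E A      c c c $    expand A -> G c c
  4  $ c E c c G  c c c $    expand G -> epsilon
  5  $ c E c c    c c c $    match c
  6  $ c E c      c c $      match c
  7  $ c E        c $        expand E -> epsilon
  8  $ c          c $        match c
Accept reached after 8 steps.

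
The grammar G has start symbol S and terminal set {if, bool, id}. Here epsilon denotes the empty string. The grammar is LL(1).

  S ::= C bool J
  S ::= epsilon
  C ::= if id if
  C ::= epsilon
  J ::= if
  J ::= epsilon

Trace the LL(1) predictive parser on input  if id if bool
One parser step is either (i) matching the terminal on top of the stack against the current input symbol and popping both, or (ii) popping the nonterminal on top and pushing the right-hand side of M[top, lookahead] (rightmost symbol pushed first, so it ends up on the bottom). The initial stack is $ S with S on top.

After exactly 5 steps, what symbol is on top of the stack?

bool

     Stack              Input            Action
  1  $ S                if id if bool $  expand S ::= C bool J
  2  $ J bool C         if id if bool $  expand C ::= if id if
  3  $ J bool if id if  if id if bool $  match if
  4  $ J bool if id     id if bool $     match id
  5  $ J bool if        if bool $        match if
Stack after step 5: $ J bool (top = bool).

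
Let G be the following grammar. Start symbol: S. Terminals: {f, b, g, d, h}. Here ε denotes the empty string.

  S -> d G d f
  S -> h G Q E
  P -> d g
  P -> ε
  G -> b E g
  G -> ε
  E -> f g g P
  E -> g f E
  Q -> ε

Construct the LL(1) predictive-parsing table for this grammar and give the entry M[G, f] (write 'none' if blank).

G -> ε

FIRST(S) = {d, h}
FIRST(P) = {ε, d}
FIRST(G) = {ε, b}
FIRST(E) = {f, g}
FIRST(Q) = {ε}
FOLLOW(S) includes $ since S is the start symbol.
FOLLOW(G): in S->d G d f, G is followed by d f with FIRST {d}; in S->h G Q E, G is followed by Q E with FIRST {f, g}. Thus FOLLOW(G) = {d, f, g}.
For G -> b E g: FIRST(b E g) = {b}, so it goes in M[G, t] for t ∈ {b}.
For G -> ε: FIRST(ε) = {ε}, so it goes in M[G, t] for t ∈ {}; since ε ∈ FIRST, also for every t ∈ FOLLOW(G) = {d, f, g}.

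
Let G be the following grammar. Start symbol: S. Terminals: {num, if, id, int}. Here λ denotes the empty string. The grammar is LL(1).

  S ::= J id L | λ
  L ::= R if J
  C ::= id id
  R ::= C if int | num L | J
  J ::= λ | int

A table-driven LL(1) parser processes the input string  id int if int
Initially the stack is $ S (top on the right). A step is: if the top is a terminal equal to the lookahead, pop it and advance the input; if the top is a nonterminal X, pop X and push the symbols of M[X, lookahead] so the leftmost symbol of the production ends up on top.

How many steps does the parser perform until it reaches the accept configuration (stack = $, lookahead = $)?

      Stack       Input            Action
   1  $ S         id int if int $  expand S ::= J id L
   2  $ L id J    id int if int $  expand J ::= λ
   3  $ L id      id int if int $  match id
   4  $ L         int if int $     expand L ::= R if J
   5  $ J if R    int if int $     expand R ::= J
   6  $ J if J    int if int $     expand J ::= int
   7  $ J if int  int if int $     match int
   8  $ J if      if int $         match if
   9  $ J         int $            expand J ::= int
  10  $ int       int $            match int
Accept reached after 10 steps.

10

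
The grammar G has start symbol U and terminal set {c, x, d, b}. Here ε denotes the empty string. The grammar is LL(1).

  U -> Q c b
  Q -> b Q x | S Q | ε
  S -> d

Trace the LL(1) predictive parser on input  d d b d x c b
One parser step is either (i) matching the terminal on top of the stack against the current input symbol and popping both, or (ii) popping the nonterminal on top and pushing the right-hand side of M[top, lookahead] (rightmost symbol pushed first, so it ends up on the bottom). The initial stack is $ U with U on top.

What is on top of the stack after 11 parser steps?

d

step 1: stack=$ U  input=d d b d x c b $  — expand U -> Q c b
step 2: stack=$ b c Q  input=d d b d x c b $  — expand Q -> S Q
step 3: stack=$ b c Q S  input=d d b d x c b $  — expand S -> d
step 4: stack=$ b c Q d  input=d d b d x c b $  — match d
step 5: stack=$ b c Q  input=d b d x c b $  — expand Q -> S Q
step 6: stack=$ b c Q S  input=d b d x c b $  — expand S -> d
step 7: stack=$ b c Q d  input=d b d x c b $  — match d
step 8: stack=$ b c Q  input=b d x c b $  — expand Q -> b Q x
step 9: stack=$ b c x Q b  input=b d x c b $  — match b
step 10: stack=$ b c x Q  input=d x c b $  — expand Q -> S Q
step 11: stack=$ b c x Q S  input=d x c b $  — expand S -> d
Stack after step 11: $ b c x Q d (top = d).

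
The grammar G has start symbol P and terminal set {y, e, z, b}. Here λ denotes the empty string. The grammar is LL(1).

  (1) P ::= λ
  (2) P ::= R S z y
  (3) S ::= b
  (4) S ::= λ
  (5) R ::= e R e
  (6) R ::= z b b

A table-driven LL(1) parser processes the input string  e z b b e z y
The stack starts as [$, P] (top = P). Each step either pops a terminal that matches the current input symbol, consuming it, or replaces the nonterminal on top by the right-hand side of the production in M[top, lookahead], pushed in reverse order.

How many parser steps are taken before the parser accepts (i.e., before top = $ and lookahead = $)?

step 1: stack=$ P  input=e z b b e z y $  — expand P ::= R S z y
step 2: stack=$ y z S R  input=e z b b e z y $  — expand R ::= e R e
step 3: stack=$ y z S e R e  input=e z b b e z y $  — match e
step 4: stack=$ y z S e R  input=z b b e z y $  — expand R ::= z b b
step 5: stack=$ y z S e b b z  input=z b b e z y $  — match z
step 6: stack=$ y z S e b b  input=b b e z y $  — match b
step 7: stack=$ y z S e b  input=b e z y $  — match b
step 8: stack=$ y z S e  input=e z y $  — match e
step 9: stack=$ y z S  input=z y $  — expand S ::= λ
step 10: stack=$ y z  input=z y $  — match z
step 11: stack=$ y  input=y $  — match y
Accept reached after 11 steps.

11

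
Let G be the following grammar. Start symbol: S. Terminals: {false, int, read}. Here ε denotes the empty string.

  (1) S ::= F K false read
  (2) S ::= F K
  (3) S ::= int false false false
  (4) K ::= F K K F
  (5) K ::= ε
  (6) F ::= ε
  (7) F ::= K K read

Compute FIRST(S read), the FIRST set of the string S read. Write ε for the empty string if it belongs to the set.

FIRST(S) = {ε, false, int, read}  (via F K false read, F K)
FIRST(K) = {ε, read}  (via F K K F)
FIRST(F) = {ε, read}  (via K K read)
FIRST(S read): take FIRST of each symbol in turn, carrying on past any symbol whose FIRST contains ε; result {false, int, read}.

{false, int, read}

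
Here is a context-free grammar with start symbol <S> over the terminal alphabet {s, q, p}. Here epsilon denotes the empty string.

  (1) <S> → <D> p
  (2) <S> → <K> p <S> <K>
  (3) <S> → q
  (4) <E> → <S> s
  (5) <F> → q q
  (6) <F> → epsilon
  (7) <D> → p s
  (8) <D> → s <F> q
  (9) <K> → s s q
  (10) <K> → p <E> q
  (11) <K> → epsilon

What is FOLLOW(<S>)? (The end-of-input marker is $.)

{$, p, s}

FIRST(<F>): from <F>→q q we get {q}; from <F>→epsilon we get {epsilon}. So FIRST(<F>) = {epsilon, q}.
FIRST(<D>): from <D>→p s we get {p}; from <D>→s <F> q we get {s}. So FIRST(<D>) = {p, s}.
FIRST(<K>): from <K>→s s q we get {s}; from <K>→p <E> q we get {p}; from <K>→epsilon we get {epsilon}. So FIRST(<K>) = {epsilon, p, s}.
FIRST(<S>): from <S>→<D> p we get {p, s}; from <S>→<K> p <S> <K> we get {p, s}; from <S>→q we get {q}. So FIRST(<S>) = {p, q, s}.
FIRST(<E>): from <E>→<S> s we get {p, q, s}. So FIRST(<E>) = {p, q, s}.
FOLLOW(<S>) includes $ since <S> is the start symbol.
FOLLOW(<S>): in <S>→<K> p <S> <K>, <S> is followed by <K> with FIRST {epsilon, p, s}; in <S>→<K> p <S> <K>, the suffix after <S> is nullable (adds nothing new); in <E>→<S> s, <S> is followed by s with FIRST {s}. Thus FOLLOW(<S>) = {$, p, s}.
FOLLOW(<E>): in <K>→p <E> q, <E> is followed by q with FIRST {q}. Thus FOLLOW(<E>) = {q}.
FOLLOW(<F>): in <D>→s <F> q, <F> is followed by q with FIRST {q}. Thus FOLLOW(<F>) = {q}.
FOLLOW(<D>): in <S>→<D> p, <D> is followed by p with FIRST {p}. Thus FOLLOW(<D>) = {p}.
FOLLOW(<K>): in <S>→<K> p <S> <K> (occurrence 1), <K> is followed by p <S> <K> with FIRST {p}; in <S>→<K> p <S> <K> (occurrence 2), the suffix after <K> is empty, so FOLLOW(<K>) ⊇ FOLLOW(<S>) = {$, p, s}. Thus FOLLOW(<K>) = {$, p, s}.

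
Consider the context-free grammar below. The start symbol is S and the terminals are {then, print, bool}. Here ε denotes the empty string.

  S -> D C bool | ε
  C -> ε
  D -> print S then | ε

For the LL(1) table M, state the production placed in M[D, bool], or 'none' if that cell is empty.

D -> ε

FIRST(C): from C->ε we get {ε}. So FIRST(C) = {ε}.
FIRST(D): from D->print S then we get {print}; from D->ε we get {ε}. So FIRST(D) = {ε, print}.
FIRST(S): from S->D C bool we get {bool, print}; from S->ε we get {ε}. So FIRST(S) = {ε, bool, print}.
FOLLOW(S) includes $ since S is the start symbol.
FOLLOW(D): in S->D C bool, D is followed by C bool with FIRST {bool}. Thus FOLLOW(D) = {bool}.
For D -> print S then: FIRST(print S then) = {print}, so it goes in M[D, t] for t ∈ {print}.
For D -> ε: FIRST(ε) = {ε}, so it goes in M[D, t] for t ∈ {}; since ε ∈ FIRST, also for every t ∈ FOLLOW(D) = {bool}.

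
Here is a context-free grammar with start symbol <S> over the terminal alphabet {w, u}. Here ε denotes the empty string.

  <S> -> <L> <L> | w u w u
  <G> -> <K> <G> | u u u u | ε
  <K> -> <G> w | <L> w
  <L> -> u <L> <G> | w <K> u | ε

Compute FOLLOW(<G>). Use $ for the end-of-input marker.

{$, u, w}

FIRST(<L>) = {ε, u, w}
FIRST(<S>) = {ε, u, w}  (via <L> <L>)
FIRST(<G>) = {ε, u, w}  (via <K> <G>)
FIRST(<K>) = {u, w}  (via <G> w, <L> w)
FOLLOW(<S>) includes $ since <S> is the start symbol.
FOLLOW(<S>): <S> appears on no right-hand side. Thus FOLLOW(<S>) = {$}.
FOLLOW(<L>): in <S>-><L> <L> (occurrence 1), <L> is followed by <L> with FIRST {ε, u, w}; in <S>-><L> <L> (occurrence 1), the suffix after <L> is nullable, so FOLLOW(<L>) ⊇ FOLLOW(<S>) = {$}; in <S>-><L> <L> (occurrence 2), the suffix after <L> is empty, so FOLLOW(<L>) ⊇ FOLLOW(<S>) = {$}; in <K>-><L> w, <L> is followed by w with FIRST {w}; in <L>->u <L> <G>, <L> is followed by <G> with FIRST {ε, u, w}; in <L>->u <L> <G>, the suffix after <L> is nullable (adds nothing new). Thus FOLLOW(<L>) = {$, u, w}.
FOLLOW(<G>): in <G>-><K> <G>, the suffix after <G> is empty (adds nothing new); in <K>-><G> w, <G> is followed by w with FIRST {w}; in <L>->u <L> <G>, the suffix after <G> is empty, so FOLLOW(<G>) ⊇ FOLLOW(<L>) = {$, u, w}. Thus FOLLOW(<G>) = {$, u, w}.
FOLLOW(<K>): in <G>-><K> <G>, <K> is followed by <G> with FIRST {ε, u, w}; in <G>-><K> <G>, the suffix after <K> is nullable, so FOLLOW(<K>) ⊇ FOLLOW(<G>) = {$, u, w}; in <L>->w <K> u, <K> is followed by u with FIRST {u}. Thus FOLLOW(<K>) = {$, u, w}.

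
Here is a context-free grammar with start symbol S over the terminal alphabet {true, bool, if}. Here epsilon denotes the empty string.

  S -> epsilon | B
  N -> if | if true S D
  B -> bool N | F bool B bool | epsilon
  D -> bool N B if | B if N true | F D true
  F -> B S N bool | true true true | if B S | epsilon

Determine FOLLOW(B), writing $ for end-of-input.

FIRST(N): from N->if we get {if}; from N->if true S D we get {if}. So FIRST(N) = {if}.
FIRST(S): from S->epsilon we get {epsilon}; from S->B we get {epsilon, bool, if, true}. So FIRST(S) = {epsilon, bool, if, true}.
FIRST(B): from B->bool N we get {bool}; from B->F bool B bool we get {bool, if, true}; from B->epsilon we get {epsilon}. So FIRST(B) = {epsilon, bool, if, true}.
FIRST(F): from F->B S N bool we get {bool, if, true}; from F->true true true we get {true}; from F->if B S we get {if}; from F->epsilon we get {epsilon}. So FIRST(F) = {epsilon, bool, if, true}.
FIRST(D): from D->bool N B if we get {bool}; from D->B if N true we get {bool, if, true}; from D->F D true we get {bool, if, true}. So FIRST(D) = {bool, if, true}.
FOLLOW(S) includes $ since S is the start symbol.
FOLLOW(F): in B->F bool B bool, F is followed by bool B bool with FIRST {bool}; in D->F D true, F is followed by D true with FIRST {bool, if, true}. Thus FOLLOW(F) = {bool, if, true}.
FOLLOW(S): in N->if true S D, S is followed by D with FIRST {bool, if, true}; in F->B S N bool, S is followed by N bool with FIRST {if}; in F->if B S, the suffix after S is empty, so FOLLOW(S) ⊇ FOLLOW(F) = {bool, if, true}. Thus FOLLOW(S) = {$, bool, if, true}.
FOLLOW(B): in S->B, the suffix after B is empty, so FOLLOW(B) ⊇ FOLLOW(S) = {$, bool, if, true}; in B->F bool B bool, B is followed by bool with FIRST {bool}; in D->bool N B if, B is followed by if with FIRST {if}; in D->B if N true, B is followed by if N true with FIRST {if}; in F->B S N bool, B is followed by S N bool with FIRST {bool, if, true}; in F->if B S, B is followed by S with FIRST {epsilon, bool, if, true}; in F->if B S, the suffix after B is nullable, so FOLLOW(B) ⊇ FOLLOW(F) = {bool, if, true}. Thus FOLLOW(B) = {$, bool, if, true}.
FOLLOW(N): in B->bool N, the suffix after N is empty, so FOLLOW(N) ⊇ FOLLOW(B) = {$, bool, if, true}; in D->bool N B if, N is followed by B if with FIRST {bool, if, true}; in D->B if N true, N is followed by true with FIRST {true}; in F->B S N bool, N is followed by bool with FIRST {bool}. Thus FOLLOW(N) = {$, bool, if, true}.
FOLLOW(D): in N->if true S D, the suffix after D is empty, so FOLLOW(D) ⊇ FOLLOW(N) = {$, bool, if, true}; in D->F D true, D is followed by true with FIRST {true}. Thus FOLLOW(D) = {$, bool, if, true}.

{$, bool, if, true}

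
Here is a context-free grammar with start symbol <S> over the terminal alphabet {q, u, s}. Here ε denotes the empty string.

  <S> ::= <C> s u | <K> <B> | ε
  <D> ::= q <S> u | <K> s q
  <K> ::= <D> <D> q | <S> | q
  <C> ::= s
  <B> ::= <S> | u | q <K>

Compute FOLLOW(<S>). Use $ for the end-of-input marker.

{$, q, s, u}

FIRST(<C>) = {s}
FIRST(<S>) = {ε, q, s, u}  (via <C> s u, <K> <B>)
FIRST(<B>) = {ε, q, s, u}  (via <S>)
FIRST(<D>) = {q, s, u}  (via <K> s q)
FIRST(<K>) = {ε, q, s, u}  (via <D> <D> q, <S>)
FOLLOW(<S>) includes $ since <S> is the start symbol.
FOLLOW(<D>): in <K>::=<D> <D> q (occurrence 1), <D> is followed by <D> q with FIRST {q, s, u}; in <K>::=<D> <D> q (occurrence 2), <D> is followed by q with FIRST {q}. Thus FOLLOW(<D>) = {q, s, u}.
FOLLOW(<C>): in <S>::=<C> s u, <C> is followed by s u with FIRST {s}. Thus FOLLOW(<C>) = {s}.
FOLLOW(<S>): in <D>::=q <S> u, <S> is followed by u with FIRST {u}; in <K>::=<S>, the suffix after <S> is empty, so FOLLOW(<S>) ⊇ FOLLOW(<K>) = {$, q, s, u}; in <B>::=<S>, the suffix after <S> is empty, so FOLLOW(<S>) ⊇ FOLLOW(<B>) = {$, q, s, u}. Thus FOLLOW(<S>) = {$, q, s, u}.
FOLLOW(<B>): in <S>::=<K> <B>, the suffix after <B> is empty, so FOLLOW(<B>) ⊇ FOLLOW(<S>) = {$, q, s, u}. Thus FOLLOW(<B>) = {$, q, s, u}.
FOLLOW(<K>): in <S>::=<K> <B>, <K> is followed by <B> with FIRST {ε, q, s, u}; in <S>::=<K> <B>, the suffix after <K> is nullable, so FOLLOW(<K>) ⊇ FOLLOW(<S>) = {$, q, s, u}; in <D>::=<K> s q, <K> is followed by s q with FIRST {s}; in <B>::=q <K>, the suffix after <K> is empty, so FOLLOW(<K>) ⊇ FOLLOW(<B>) = {$, q, s, u}. Thus FOLLOW(<K>) = {$, q, s, u}.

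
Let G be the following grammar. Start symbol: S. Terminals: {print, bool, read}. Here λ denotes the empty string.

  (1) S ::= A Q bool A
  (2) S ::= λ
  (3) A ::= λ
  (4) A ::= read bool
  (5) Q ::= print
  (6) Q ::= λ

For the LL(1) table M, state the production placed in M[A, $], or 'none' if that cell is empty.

A ::= λ

FIRST(A) = {λ, read}
FIRST(Q) = {λ, print}
FIRST(S) = {λ, bool, print, read}  (via A Q bool A)
FOLLOW(S) includes $ since S is the start symbol.
FOLLOW(S): S appears on no right-hand side. Thus FOLLOW(S) = {$}.
FOLLOW(A): in S::=A Q bool A (occurrence 1), A is followed by Q bool A with FIRST {bool, print}; in S::=A Q bool A (occurrence 2), the suffix after A is empty, so FOLLOW(A) ⊇ FOLLOW(S) = {$}. Thus FOLLOW(A) = {$, bool, print}.
For A ::= λ: FIRST(λ) = {λ}, so it goes in M[A, t] for t ∈ {}; since λ ∈ FIRST, also for every t ∈ FOLLOW(A) = {$, bool, print}.
For A ::= read bool: FIRST(read bool) = {read}, so it goes in M[A, t] for t ∈ {read}.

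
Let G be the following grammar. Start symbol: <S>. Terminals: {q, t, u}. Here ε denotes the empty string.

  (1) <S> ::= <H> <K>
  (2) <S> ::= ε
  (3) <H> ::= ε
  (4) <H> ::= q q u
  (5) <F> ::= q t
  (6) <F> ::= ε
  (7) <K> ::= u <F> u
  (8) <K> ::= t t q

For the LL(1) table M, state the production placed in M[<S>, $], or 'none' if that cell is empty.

FIRST(<H>) = {ε, q}
FIRST(<F>) = {ε, q}
FIRST(<K>) = {t, u}
FIRST(<S>) = {ε, q, t, u}  (via <H> <K>)
FOLLOW(<S>) includes $ since <S> is the start symbol.
FOLLOW(<S>): <S> appears on no right-hand side. Thus FOLLOW(<S>) = {$}.
For <S> ::= <H> <K>: FIRST(<H> <K>) = {q, t, u}, so it goes in M[<S>, t] for t ∈ {q, t, u}.
For <S> ::= ε: FIRST(ε) = {ε}, so it goes in M[<S>, t] for t ∈ {}; since ε ∈ FIRST, also for every t ∈ FOLLOW(<S>) = {$}.

<S> ::= ε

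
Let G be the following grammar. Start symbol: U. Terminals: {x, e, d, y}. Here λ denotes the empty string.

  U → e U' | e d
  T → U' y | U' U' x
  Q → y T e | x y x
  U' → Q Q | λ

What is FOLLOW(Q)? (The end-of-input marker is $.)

FIRST(U) = {e}
FIRST(Q) = {x, y}
FIRST(U') = {λ, x, y}  (via Q Q)
FIRST(T) = {x, y}  (via U' y, U' U' x)
FOLLOW(U) includes $ since U is the start symbol.
FOLLOW(U): U appears on no right-hand side. Thus FOLLOW(U) = {$}.
FOLLOW(T): in Q→y T e, T is followed by e with FIRST {e}. Thus FOLLOW(T) = {e}.
FOLLOW(U'): in U→e U', the suffix after U' is empty, so FOLLOW(U') ⊇ FOLLOW(U) = {$}; in T→U' y, U' is followed by y with FIRST {y}; in T→U' U' x (occurrence 1), U' is followed by U' x with FIRST {x, y}; in T→U' U' x (occurrence 2), U' is followed by x with FIRST {x}. Thus FOLLOW(U') = {$, x, y}.
FOLLOW(Q): in U'→Q Q (occurrence 1), Q is followed by Q with FIRST {x, y}; in U'→Q Q (occurrence 2), the suffix after Q is empty, so FOLLOW(Q) ⊇ FOLLOW(U') = {$, x, y}. Thus FOLLOW(Q) = {$, x, y}.

{$, x, y}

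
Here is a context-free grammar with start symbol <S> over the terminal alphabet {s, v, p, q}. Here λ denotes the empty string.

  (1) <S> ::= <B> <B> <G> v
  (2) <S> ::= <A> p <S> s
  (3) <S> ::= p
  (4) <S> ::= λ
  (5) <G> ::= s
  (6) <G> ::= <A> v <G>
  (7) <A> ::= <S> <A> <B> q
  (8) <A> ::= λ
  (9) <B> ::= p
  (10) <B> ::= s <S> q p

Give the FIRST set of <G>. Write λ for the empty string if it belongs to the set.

FIRST(<B>) = {p, s}
FIRST(<S>) = {λ, p, s}  (via <B> <B> <G> v, <A> p <S> s)
FIRST(<A>) = {λ, p, s}  (via <S> <A> <B> q)
FIRST(<G>) = {p, s, v}  (via <A> v <G>)

{p, s, v}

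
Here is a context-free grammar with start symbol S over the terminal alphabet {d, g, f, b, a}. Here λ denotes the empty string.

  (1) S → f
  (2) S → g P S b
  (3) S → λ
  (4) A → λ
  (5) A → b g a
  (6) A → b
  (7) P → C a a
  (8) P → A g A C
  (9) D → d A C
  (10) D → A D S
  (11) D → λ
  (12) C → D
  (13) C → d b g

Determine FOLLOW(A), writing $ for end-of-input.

{a, b, d, f, g}

FIRST(S) = {λ, f, g}
FIRST(A) = {λ, b}
FIRST(D) = {λ, b, d, f, g}  (via A D S)
FIRST(C) = {λ, b, d, f, g}  (via D)
FIRST(P) = {a, b, d, f, g}  (via C a a, A g A C)
FOLLOW(S) includes $ since S is the start symbol.
FOLLOW(P): in S→g P S b, P is followed by S b with FIRST {b, f, g}. Thus FOLLOW(P) = {b, f, g}.
FOLLOW(S): in S→g P S b, S is followed by b with FIRST {b}; in D→A D S, the suffix after S is empty, so FOLLOW(S) ⊇ FOLLOW(D) = {a, b, f, g}. Thus FOLLOW(S) = {$, a, b, f, g}.
FOLLOW(A): in P→A g A C (occurrence 1), A is followed by g A C with FIRST {g}; in P→A g A C (occurrence 2), A is followed by C with FIRST {λ, b, d, f, g}; in P→A g A C (occurrence 2), the suffix after A is nullable, so FOLLOW(A) ⊇ FOLLOW(P) = {b, f, g}; in D→d A C, A is followed by C with FIRST {λ, b, d, f, g}; in D→d A C, the suffix after A is nullable, so FOLLOW(A) ⊇ FOLLOW(D) = {a, b, f, g}; in D→A D S, A is followed by D S with FIRST {λ, b, d, f, g}; in D→A D S, the suffix after A is nullable, so FOLLOW(A) ⊇ FOLLOW(D) = {a, b, f, g}. Thus FOLLOW(A) = {a, b, d, f, g}.
FOLLOW(D): in D→A D S, D is followed by S with FIRST {λ, f, g}; in D→A D S, the suffix after D is nullable (adds nothing new); in C→D, the suffix after D is empty, so FOLLOW(D) ⊇ FOLLOW(C) = {a, b, f, g}. Thus FOLLOW(D) = {a, b, f, g}.
FOLLOW(C): in P→C a a, C is followed by a a with FIRST {a}; in P→A g A C, the suffix after C is empty, so FOLLOW(C) ⊇ FOLLOW(P) = {b, f, g}; in D→d A C, the suffix after C is empty, so FOLLOW(C) ⊇ FOLLOW(D) = {a, b, f, g}. Thus FOLLOW(C) = {a, b, f, g}.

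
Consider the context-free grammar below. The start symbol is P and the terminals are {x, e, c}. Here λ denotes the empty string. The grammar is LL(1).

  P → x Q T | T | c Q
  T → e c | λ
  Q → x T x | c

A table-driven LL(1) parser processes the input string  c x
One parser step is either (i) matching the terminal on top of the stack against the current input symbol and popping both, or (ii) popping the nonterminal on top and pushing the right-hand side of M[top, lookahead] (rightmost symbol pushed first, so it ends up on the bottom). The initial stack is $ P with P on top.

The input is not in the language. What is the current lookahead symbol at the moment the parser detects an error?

$

step 1: stack=$ P  input=c x $  — expand P → c Q
step 2: stack=$ Q c  input=c x $  — match c
step 3: stack=$ Q  input=x $  — expand Q → x T x
step 4: stack=$ x T x  input=x $  — match x
step 5: stack=$ x T  input=$  — expand T → λ
step 6: stack=$ x  input=$  — error: top is terminal x but lookahead is $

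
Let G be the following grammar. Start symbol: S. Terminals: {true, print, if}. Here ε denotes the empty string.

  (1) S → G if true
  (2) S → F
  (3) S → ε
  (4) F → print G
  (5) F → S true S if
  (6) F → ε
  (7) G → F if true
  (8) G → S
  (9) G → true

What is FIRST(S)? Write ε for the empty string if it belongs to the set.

FIRST(S) = {ε, if, print, true}  (via G if true, F)
FIRST(F) = {ε, if, print, true}  (via S true S if)
FIRST(G) = {ε, if, print, true}  (via F if true, S)

{ε, if, print, true}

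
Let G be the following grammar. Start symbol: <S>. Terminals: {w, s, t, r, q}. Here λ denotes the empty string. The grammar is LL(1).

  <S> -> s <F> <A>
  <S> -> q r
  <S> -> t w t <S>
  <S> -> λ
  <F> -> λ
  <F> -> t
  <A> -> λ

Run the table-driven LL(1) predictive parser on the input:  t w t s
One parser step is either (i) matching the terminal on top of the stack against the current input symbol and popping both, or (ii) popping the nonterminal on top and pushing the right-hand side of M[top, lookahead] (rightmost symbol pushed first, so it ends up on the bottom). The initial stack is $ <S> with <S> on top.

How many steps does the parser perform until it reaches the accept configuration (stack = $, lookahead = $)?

step 1: stack=$ <S>  input=t w t s $  — expand <S> -> t w t <S>
step 2: stack=$ <S> t w t  input=t w t s $  — match t
step 3: stack=$ <S> t w  input=w t s $  — match w
step 4: stack=$ <S> t  input=t s $  — match t
step 5: stack=$ <S>  input=s $  — expand <S> -> s <F> <A>
step 6: stack=$ <A> <F> s  input=s $  — match s
step 7: stack=$ <A> <F>  input=$  — expand <F> -> λ
step 8: stack=$ <A>  input=$  — expand <A> -> λ
Accept reached after 8 steps.

8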